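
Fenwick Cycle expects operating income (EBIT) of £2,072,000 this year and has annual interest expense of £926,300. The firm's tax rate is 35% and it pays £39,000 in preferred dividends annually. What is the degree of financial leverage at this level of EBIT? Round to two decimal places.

1.91

Interest = £926,300.00.
Preferred dividends grossed up pre-tax: £39,000 / (1 − 0.35) = £60,000.00.
DFL = EBIT ÷ [EBIT − I − D_p/(1−t)] = £2,072,000 ÷ [£2,072,000 − £926,300.00 − £60,000.00] = £2,072,000 ÷ £1,085,700.00 = 1.9084.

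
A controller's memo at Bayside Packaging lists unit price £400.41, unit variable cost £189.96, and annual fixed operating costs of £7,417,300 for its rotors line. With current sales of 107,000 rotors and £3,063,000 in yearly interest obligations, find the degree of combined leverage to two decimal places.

1.87

At 107,000 units, contribution = 107,000 × £210.45 = £22,518,150.00.
Subtracting fixed costs: EBIT = £22,518,150.00 − £7,417,300 = £15,100,850.00. Interest = £3,063,000.00, so EBIT − I = £12,037,850.00.
Degree of total leverage = total CM / (EBIT − interest) = £22,518,150.00 / £12,037,850.00 = 1.8706.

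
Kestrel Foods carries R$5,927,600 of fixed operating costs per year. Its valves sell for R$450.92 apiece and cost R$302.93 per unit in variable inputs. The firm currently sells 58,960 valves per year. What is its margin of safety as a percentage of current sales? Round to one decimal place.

Each unit contributes R$450.92 − R$302.93 = R$147.99. Break-even units = R$5,927,600 ÷ R$147.99 = 40,054.06; break-even revenue = 40,054.06 × R$450.92 = R$18,061,175.70.
Actual sales revenue = 58,960 × R$450.92 = R$26,586,243.20.
Margin of safety = (R$26,586,243.20 − R$18,061,175.70) ÷ R$26,586,243.20 = 32.1%.

32.1%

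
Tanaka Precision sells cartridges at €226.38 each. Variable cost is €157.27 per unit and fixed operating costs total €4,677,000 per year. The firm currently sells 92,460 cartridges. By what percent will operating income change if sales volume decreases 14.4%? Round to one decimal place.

-53.7%

Contribution at this volume is 92,460 × €69.11 = €6,389,910.60.
Subtracting fixed costs: EBIT = €6,389,910.60 − €4,677,000 = €1,712,910.60.
Degree of operating leverage = €6,389,910.60 / €1,712,910.60 = 3.7304.
Operating income changes by 3.7304 × -14.4% = -53.7%.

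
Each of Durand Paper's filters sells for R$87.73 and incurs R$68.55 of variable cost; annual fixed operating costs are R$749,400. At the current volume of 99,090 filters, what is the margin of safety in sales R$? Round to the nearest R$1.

Unit CM = price − variable cost = R$87.73 − R$68.55 = R$19.18. Break-even units = R$749,400 ÷ R$19.18 = 39,071.95; break-even revenue = 39,071.95 × R$87.73 = R$3,427,782.17.
Actual sales revenue = 99,090 × R$87.73 = R$8,693,165.70.
Margin of safety = R$8,693,165.70 − R$3,427,782.17 = R$5,265,384.

R$5,265,384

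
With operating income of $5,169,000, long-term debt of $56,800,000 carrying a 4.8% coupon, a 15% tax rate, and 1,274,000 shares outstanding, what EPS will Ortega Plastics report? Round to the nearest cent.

$1.63

Pre-tax income = $5,169,000 − $2,726,400.00 = $2,442,600.00.
After tax at 15%: net income = $2,442,600.00 × 0.85 = $2,076,210.00.
EPS = $2,076,210.00 ÷ 1,274,000 = $1.63.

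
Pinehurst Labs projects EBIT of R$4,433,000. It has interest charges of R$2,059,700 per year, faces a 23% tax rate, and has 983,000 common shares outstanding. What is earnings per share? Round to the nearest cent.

R$1.86

Pre-tax income = R$4,433,000 − R$2,059,700.00 = R$2,373,300.00.
After tax at 23%: net income = R$2,373,300.00 × 0.77 = R$1,827,441.00.
EPS = R$1,827,441.00 ÷ 983,000 = R$1.86.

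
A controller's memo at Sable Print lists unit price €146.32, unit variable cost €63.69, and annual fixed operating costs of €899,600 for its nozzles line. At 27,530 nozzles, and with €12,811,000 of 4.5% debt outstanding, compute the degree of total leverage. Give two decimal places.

Contribution at this volume is 27,530 × €82.63 = €2,274,803.90.
Subtracting fixed costs: EBIT = €2,274,803.90 − €899,600 = €1,375,203.90. Interest = €576,495.00, so EBIT − I = €798,708.90.
DCL = contribution ÷ (EBIT − I) = €2,274,803.90 ÷ €798,708.90 = 2.8481.

2.85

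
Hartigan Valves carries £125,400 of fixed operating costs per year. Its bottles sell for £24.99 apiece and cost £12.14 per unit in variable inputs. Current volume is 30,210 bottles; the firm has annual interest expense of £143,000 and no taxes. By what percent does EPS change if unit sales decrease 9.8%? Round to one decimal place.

-31.8%

At 30,210 units, contribution = 30,210 × £12.85 = £388,198.50.
Operating income = contribution − fixed costs = £388,198.50 − £125,400 = £262,798.50.
Interest = £143,000.00, so EBIT − I = £119,798.50.
DCL = total CM / (EBIT − I) = £388,198.50 / £119,798.50 = 3.2404.
%ΔEPS = DCL × %ΔSales = 3.2404 × -9.8% = -31.8%.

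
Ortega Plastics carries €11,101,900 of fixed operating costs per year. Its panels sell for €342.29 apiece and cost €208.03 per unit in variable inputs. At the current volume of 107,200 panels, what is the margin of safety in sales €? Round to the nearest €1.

Each unit contributes €342.29 − €208.03 = €134.26. Break-even units = €11,101,900 ÷ €134.26 = 82,689.56; break-even revenue = 82,689.56 × €342.29 = €28,303,808.66.
Current sales = 107,200 × €342.29 = €36,693,488.00.
Margin of safety = €36,693,488.00 − €28,303,808.66 = €8,389,679.

€8,389,679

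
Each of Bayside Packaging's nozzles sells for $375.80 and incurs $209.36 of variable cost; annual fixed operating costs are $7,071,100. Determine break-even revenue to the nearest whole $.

$15,965,630

CM per unit = $375.80 − $209.36 = $166.44; CM ratio = $166.44 / $375.80 = 0.4429.
Break-even revenue = fixed costs × price ÷ CM = $7,071,100 × $375.80 ÷ $166.44 = $15,965,630.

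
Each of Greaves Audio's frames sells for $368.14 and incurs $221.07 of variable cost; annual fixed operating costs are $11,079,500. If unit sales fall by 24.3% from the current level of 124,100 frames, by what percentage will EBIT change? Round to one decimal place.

At 124,100 units, contribution = 124,100 × $147.07 = $18,251,387.00.
Operating income = contribution − fixed costs = $18,251,387.00 − $11,079,500 = $7,171,887.00.
So DOL = total CM / EBIT = $18,251,387.00 / $7,171,887.00 = 2.5449.
So EBIT moves 2.5449 × (-24.3%) = -61.8%.

-61.8%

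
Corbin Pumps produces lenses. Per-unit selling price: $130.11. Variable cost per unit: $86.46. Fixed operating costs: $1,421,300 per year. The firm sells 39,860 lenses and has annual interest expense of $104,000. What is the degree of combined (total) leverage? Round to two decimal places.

At 39,860 units, contribution = 39,860 × $43.65 = $1,739,889.00.
Operating income = contribution − fixed costs = $1,739,889.00 − $1,421,300 = $318,589.00. Interest = $104,000.00.
DOL = $1,739,889.00 ÷ $318,589.00 = 5.4612; DFL = $318,589.00 ÷ $214,589.00 = 1.4846.
Combined leverage = 5.4612 × 1.4846 = 8.1077.

8.11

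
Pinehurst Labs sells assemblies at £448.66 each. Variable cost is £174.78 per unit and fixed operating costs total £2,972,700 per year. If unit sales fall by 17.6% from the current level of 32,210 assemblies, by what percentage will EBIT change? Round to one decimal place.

Contribution at this volume is 32,210 × £273.88 = £8,821,674.80.
Subtracting fixed costs: EBIT = £8,821,674.80 − £2,972,700 = £5,848,974.80.
DOL = contribution ÷ EBIT = £8,821,674.80 ÷ £5,848,974.80 = 1.5082.
%ΔEBIT = DOL × %ΔSales = 1.5082 × -17.6% = -26.5%.

-26.5%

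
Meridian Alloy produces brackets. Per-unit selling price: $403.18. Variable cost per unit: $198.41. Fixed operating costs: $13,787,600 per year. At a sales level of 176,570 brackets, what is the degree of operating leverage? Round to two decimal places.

Total contribution margin = 176,570 × $204.77 = $36,156,238.90.
EBIT = $36,156,238.90 − $13,787,600 = $22,368,638.90.
So DOL = total CM / EBIT = $36,156,238.90 / $22,368,638.90 = 1.6164.

1.62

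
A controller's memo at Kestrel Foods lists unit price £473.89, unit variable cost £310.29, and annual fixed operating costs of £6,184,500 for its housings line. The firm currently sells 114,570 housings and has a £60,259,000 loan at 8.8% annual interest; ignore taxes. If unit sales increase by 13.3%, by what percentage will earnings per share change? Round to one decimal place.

+34.4%

Total contribution margin = 114,570 × £163.60 = £18,743,652.00.
EBIT = £18,743,652.00 − £6,184,500 = £12,559,152.00.
Interest = £5,302,792.00, so EBIT − I = £7,256,360.00.
Degree of combined leverage = contribution ÷ (EBIT − I) = £18,743,652.00 ÷ £7,256,360.00 = 2.5831.
%ΔEPS = DCL × %ΔSales = 2.5831 × +13.3% = +34.4%.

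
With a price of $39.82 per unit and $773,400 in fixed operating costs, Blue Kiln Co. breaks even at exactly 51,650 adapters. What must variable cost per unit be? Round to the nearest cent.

$24.85

Contribution per unit must be FC / Q = $773,400 / 51,650 = $14.9739.
Hence VC = price − CM = $39.82 − $14.9739 = $24.85.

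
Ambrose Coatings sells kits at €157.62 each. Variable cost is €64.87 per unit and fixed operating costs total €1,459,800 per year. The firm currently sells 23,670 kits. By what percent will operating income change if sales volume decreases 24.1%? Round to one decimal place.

At 23,670 units, contribution = 23,670 × €92.75 = €2,195,392.50.
EBIT = €2,195,392.50 − €1,459,800 = €735,592.50.
DOL = contribution ÷ EBIT = €2,195,392.50 ÷ €735,592.50 = 2.9845.
Operating income changes by 2.9845 × -24.1% = -71.9%.

-71.9%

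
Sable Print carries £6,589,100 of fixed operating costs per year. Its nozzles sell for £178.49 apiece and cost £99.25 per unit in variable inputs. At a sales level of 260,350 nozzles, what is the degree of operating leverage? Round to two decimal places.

Total contribution margin = 260,350 × £79.24 = £20,630,134.00.
Subtracting fixed costs: EBIT = £20,630,134.00 − £6,589,100 = £14,041,034.00.
Degree of operating leverage = £20,630,134.00 / £14,041,034.00 = 1.4693.

1.47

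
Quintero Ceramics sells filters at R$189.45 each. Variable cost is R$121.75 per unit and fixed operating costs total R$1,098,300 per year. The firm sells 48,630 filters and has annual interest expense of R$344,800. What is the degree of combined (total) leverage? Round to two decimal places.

Contribution at this volume is 48,630 × R$67.70 = R$3,292,251.00.
EBIT = R$3,292,251.00 − R$1,098,300 = R$2,193,951.00. Interest = R$344,800.00.
DOL = R$3,292,251.00 ÷ R$2,193,951.00 = 1.5006; DFL = R$2,193,951.00 ÷ R$1,849,151.00 = 1.1865.
DCL = DOL × DFL = 1.5006 × 1.1865 = 1.7805.

1.78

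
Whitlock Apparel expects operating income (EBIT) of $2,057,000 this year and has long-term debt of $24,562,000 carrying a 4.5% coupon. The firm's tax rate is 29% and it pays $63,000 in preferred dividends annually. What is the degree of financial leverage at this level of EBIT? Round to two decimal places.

2.38

Annual interest charges come to $1,105,290.00.
Pre-tax preferred-dividend burden = $63,000 ÷ (1 − 0.29) = $88,732.39.
DFL = EBIT ÷ [EBIT − I − D_p/(1−t)] = $2,057,000 ÷ [$2,057,000 − $1,105,290.00 − $88,732.39] = $2,057,000 ÷ $862,977.61 = 2.3836.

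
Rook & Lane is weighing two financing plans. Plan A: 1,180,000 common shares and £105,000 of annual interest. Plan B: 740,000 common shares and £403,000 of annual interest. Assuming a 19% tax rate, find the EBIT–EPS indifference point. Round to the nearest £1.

£904,182

At indifference, (EBIT − 105,000)(1 − t)/1,180,000 = (EBIT − 403,000)(1 − t)/740,000.
Cancelling (1 − t) and cross-multiplying: 740,000·(EBIT − 105,000) = 1,180,000·(EBIT − 403,000).
Solving, EBIT = (403,000·1,180,000 − 105,000·740,000) / (1,180,000 − 740,000) = 397,840,000,000 / 440,000 = 904,181.82.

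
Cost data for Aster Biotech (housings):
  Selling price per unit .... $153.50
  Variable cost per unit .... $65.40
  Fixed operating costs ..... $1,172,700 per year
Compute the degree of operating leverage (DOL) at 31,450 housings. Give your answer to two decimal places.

Total contribution margin = 31,450 × $88.10 = $2,770,745.00.
Operating income = contribution − fixed costs = $2,770,745.00 − $1,172,700 = $1,598,045.00.
So DOL = total CM / EBIT = $2,770,745.00 / $1,598,045.00 = 1.7338.

1.73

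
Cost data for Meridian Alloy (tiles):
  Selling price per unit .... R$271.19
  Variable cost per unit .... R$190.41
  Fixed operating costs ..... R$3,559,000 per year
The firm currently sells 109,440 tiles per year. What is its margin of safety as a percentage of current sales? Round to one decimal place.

59.7%

Each unit contributes R$271.19 − R$190.41 = R$80.78. Break-even units = R$3,559,000 ÷ R$80.78 = 44,057.94; break-even revenue = 44,057.94 × R$271.19 = R$11,948,071.43.
Current sales = 109,440 × R$271.19 = R$29,679,033.60.
Margin of safety = (R$29,679,033.60 − R$11,948,071.43) ÷ R$29,679,033.60 = 59.7%.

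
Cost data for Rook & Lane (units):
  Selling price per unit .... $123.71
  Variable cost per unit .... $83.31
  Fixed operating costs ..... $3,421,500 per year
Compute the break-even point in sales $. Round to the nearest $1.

$10,477,073

Contribution margin per unit = $123.71 − $83.31 = $40.40, a CM ratio of $40.40 ÷ $123.71 = 0.3266.
Break-even sales = FC ÷ CM ratio = $3,421,500 × $123.71 / $40.40 = $10,477,073.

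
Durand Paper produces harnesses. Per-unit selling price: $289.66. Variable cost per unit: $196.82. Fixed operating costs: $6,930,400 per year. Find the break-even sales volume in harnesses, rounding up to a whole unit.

74,649 harnesses

Each unit contributes $289.66 − $196.82 = $92.84.
Break-even Q = $6,930,400 / $92.84 = 74,648.86 → 74,649 harnesses.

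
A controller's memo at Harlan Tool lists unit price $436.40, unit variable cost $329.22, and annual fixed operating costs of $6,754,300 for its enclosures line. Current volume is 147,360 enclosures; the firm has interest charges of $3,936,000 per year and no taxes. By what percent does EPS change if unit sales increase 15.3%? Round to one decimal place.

Contribution at this volume is 147,360 × $107.18 = $15,794,044.80.
EBIT = $15,794,044.80 − $6,754,300 = $9,039,744.80.
After interest of $3,936,000.00, pre-tax earnings = $5,103,744.80.
DCL = total CM / (EBIT − I) = $15,794,044.80 / $5,103,744.80 = 3.0946.
EPS therefore changes by 3.0946 × (+15.3%) = +47.3%.

+47.3%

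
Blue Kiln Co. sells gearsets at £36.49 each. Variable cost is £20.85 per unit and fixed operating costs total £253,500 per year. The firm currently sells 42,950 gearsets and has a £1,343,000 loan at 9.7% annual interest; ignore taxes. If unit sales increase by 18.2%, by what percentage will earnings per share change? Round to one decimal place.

+42.5%

Contribution at this volume is 42,950 × £15.64 = £671,738.00.
Operating income = contribution − fixed costs = £671,738.00 − £253,500 = £418,238.00.
After interest of £130,271.00, pre-tax earnings = £287,967.00.
Degree of combined leverage = contribution ÷ (EBIT − I) = £671,738.00 ÷ £287,967.00 = 2.3327.
%ΔEPS = DCL × %ΔSales = 2.3327 × +18.2% = +42.5%.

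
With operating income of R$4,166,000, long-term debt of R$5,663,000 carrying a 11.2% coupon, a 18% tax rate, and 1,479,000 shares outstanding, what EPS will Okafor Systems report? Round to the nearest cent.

Interest = R$634,256.00, so EBT = R$4,166,000 − R$634,256.00 = R$3,531,744.00.
After tax at 18%: net income = R$3,531,744.00 × 0.82 = R$2,896,030.08.
Per share: R$2,896,030.08 / 1,479,000 shares = R$1.96.

R$1.96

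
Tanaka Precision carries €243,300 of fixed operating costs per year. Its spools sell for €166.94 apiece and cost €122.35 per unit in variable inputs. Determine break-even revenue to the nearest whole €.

€910,888

CM per unit = €166.94 − €122.35 = €44.59; CM ratio = €44.59 / €166.94 = 0.2671.
Break-even revenue = fixed costs × price ÷ CM = €243,300 × €166.94 ÷ €44.59 = €910,888.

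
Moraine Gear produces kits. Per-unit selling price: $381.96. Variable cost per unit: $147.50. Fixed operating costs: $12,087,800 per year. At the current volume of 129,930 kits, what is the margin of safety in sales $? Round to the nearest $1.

Each unit contributes $381.96 − $147.50 = $234.46. Break-even units = $12,087,800 ÷ $234.46 = 51,555.92; break-even revenue = 51,555.92 × $381.96 = $19,692,297.57.
Actual sales revenue = 129,930 × $381.96 = $49,628,062.80.
Margin of safety = $49,628,062.80 − $19,692,297.57 = $29,935,765.

$29,935,765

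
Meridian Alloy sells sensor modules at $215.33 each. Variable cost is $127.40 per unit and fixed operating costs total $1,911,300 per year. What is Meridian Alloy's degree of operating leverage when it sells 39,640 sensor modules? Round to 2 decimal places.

Contribution at this volume is 39,640 × $87.93 = $3,485,545.20.
Operating income = contribution − fixed costs = $3,485,545.20 − $1,911,300 = $1,574,245.20.
DOL = contribution ÷ EBIT = $3,485,545.20 ÷ $1,574,245.20 = 2.2141.

2.21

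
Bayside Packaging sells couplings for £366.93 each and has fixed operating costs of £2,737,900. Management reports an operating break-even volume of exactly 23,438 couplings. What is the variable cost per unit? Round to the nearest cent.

£250.12

At break-even, FC = Q × (P − VC), so P − VC = £2,737,900 ÷ 23,438 = £116.8146.
Hence VC = price − CM = £366.93 − £116.8146 = £250.12.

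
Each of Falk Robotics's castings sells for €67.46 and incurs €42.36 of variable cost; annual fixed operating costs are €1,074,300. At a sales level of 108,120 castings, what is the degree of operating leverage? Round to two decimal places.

Contribution at this volume is 108,120 × €25.10 = €2,713,812.00.
EBIT = €2,713,812.00 − €1,074,300 = €1,639,512.00.
So DOL = total CM / EBIT = €2,713,812.00 / €1,639,512.00 = 1.6553.

1.66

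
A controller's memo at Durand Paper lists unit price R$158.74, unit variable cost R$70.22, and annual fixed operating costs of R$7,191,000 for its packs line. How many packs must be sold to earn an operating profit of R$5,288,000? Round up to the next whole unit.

Unit CM = price − variable cost = R$158.74 − R$70.22 = R$88.52.
Required volume = (fixed costs + target profit) ÷ CM = (R$7,191,000 + R$5,288,000) ÷ R$88.52 = 140,973.79, so 140,974 packs.

140,974 packs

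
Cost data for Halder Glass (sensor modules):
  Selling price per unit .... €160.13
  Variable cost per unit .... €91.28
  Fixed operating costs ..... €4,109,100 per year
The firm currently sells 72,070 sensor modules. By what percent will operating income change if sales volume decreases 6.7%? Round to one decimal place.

-39.0%

At 72,070 units, contribution = 72,070 × €68.85 = €4,962,019.50.
Operating income = contribution − fixed costs = €4,962,019.50 − €4,109,100 = €852,919.50.
Degree of operating leverage = €4,962,019.50 / €852,919.50 = 5.8177.
%ΔEBIT = DOL × %ΔSales = 5.8177 × -6.7% = -39.0%.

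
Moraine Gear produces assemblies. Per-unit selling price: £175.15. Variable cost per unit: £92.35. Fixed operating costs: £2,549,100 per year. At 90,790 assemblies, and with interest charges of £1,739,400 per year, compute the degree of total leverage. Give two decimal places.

At 90,790 units, contribution = 90,790 × £82.80 = £7,517,412.00.
EBIT = £7,517,412.00 − £2,549,100 = £4,968,312.00. Interest = £1,739,400.00.
DOL = £7,517,412.00 ÷ £4,968,312.00 = 1.5131; DFL = £4,968,312.00 ÷ £3,228,912.00 = 1.5387.
DCL = DOL × DFL = 1.5131 × 1.5387 = 2.3282.

2.33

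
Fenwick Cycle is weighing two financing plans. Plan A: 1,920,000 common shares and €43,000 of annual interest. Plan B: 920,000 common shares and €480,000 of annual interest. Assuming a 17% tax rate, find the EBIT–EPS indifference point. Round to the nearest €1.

€882,040

Set EPS_A = EPS_B: (EBIT − €43,000)(1 − 0.17) ÷ 1,920,000 = (EBIT − €480,000)(1 − 0.17) ÷ 920,000.
Cancelling (1 − t) and cross-multiplying: 920,000·(EBIT − 43,000) = 1,920,000·(EBIT − 480,000).
Solving, EBIT = (480,000·1,920,000 − 43,000·920,000) / (1,920,000 − 920,000) = 882,040,000,000 / 1,000,000 = 882,040.00.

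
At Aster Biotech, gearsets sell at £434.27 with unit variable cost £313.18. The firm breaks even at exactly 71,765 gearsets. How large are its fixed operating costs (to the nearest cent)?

Contribution margin per unit = £434.27 − £313.18 = £121.09.
Since BE = FC / CM, FC = 71,765 × £121.09 = £8,690,023.85.

£8,690,023.85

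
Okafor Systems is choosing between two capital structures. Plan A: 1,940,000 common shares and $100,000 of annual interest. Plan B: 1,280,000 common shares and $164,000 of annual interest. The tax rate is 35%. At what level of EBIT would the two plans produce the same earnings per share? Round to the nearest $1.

Set EPS_A = EPS_B: (EBIT − $100,000)(1 − 0.35) ÷ 1,940,000 = (EBIT − $164,000)(1 − 0.35) ÷ 1,280,000.
The (1 − t) factor cancels: (EBIT − 100,000) × 1,280,000 = (EBIT − 164,000) × 1,940,000.
EBIT × (1,940,000 − 1,280,000) = 164,000 × 1,940,000 − 100,000 × 1,280,000 = 190,160,000,000, so EBIT = 190,160,000,000 ÷ 660,000 = 288,121.21.

$288,121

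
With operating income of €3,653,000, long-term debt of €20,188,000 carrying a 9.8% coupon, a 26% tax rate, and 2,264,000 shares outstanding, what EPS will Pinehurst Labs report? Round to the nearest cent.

€0.55

Interest = €1,978,424.00, so EBT = €3,653,000 − €1,978,424.00 = €1,674,576.00.
Net income = €1,674,576.00 × (1 − 0.26) = €1,239,186.24.
Per share: €1,239,186.24 / 2,264,000 shares = €0.55.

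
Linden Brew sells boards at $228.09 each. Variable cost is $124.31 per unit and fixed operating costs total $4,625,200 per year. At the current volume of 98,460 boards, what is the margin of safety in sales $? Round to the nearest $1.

Contribution margin per unit = $228.09 − $124.31 = $103.78. Break-even units = $4,625,200 ÷ $103.78 = 44,567.35; break-even revenue = 44,567.35 × $228.09 = $10,165,367.78.
Actual sales revenue = 98,460 × $228.09 = $22,457,741.40.
Margin of safety = $22,457,741.40 − $10,165,367.78 = $12,292,374.

$12,292,374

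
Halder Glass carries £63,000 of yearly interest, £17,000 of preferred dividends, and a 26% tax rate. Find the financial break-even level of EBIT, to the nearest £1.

Grossing the preferred dividend up to pre-tax terms: £17,000 / (1 − 0.26) = £22,972.97.
Financial break-even EBIT = interest + D_p ÷ (1 − t) = £63,000 + £22,972.97 = £85,972.97.

£85,973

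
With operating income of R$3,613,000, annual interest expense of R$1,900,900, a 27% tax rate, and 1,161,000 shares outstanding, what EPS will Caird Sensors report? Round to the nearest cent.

R$1.08

Pre-tax income = R$3,613,000 − R$1,900,900.00 = R$1,712,100.00.
After tax at 27%: net income = R$1,712,100.00 × 0.73 = R$1,249,833.00.
EPS = R$1,249,833.00 ÷ 1,161,000 = R$1.08.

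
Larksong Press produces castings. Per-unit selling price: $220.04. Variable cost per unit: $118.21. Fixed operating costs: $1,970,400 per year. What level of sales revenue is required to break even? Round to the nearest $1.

$4,257,751

Contribution margin per unit = $220.04 − $118.21 = $101.83, a CM ratio of $101.83 ÷ $220.04 = 0.4628.
Break-even sales = FC ÷ CM ratio = $1,970,400 × $220.04 / $101.83 = $4,257,751.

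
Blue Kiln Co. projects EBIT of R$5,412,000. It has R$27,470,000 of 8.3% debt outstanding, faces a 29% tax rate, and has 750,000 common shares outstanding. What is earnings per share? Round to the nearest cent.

Interest = R$2,280,010.00, so EBT = R$5,412,000 − R$2,280,010.00 = R$3,131,990.00.
After tax at 29%: net income = R$3,131,990.00 × 0.71 = R$2,223,712.90.
Per share: R$2,223,712.90 / 750,000 shares = R$2.96.

R$2.96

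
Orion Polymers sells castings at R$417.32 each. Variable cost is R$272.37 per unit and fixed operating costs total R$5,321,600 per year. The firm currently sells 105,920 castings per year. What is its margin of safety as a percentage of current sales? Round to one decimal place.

Unit CM = price − variable cost = R$417.32 − R$272.37 = R$144.95. Break-even units = R$5,321,600 ÷ R$144.95 = 36,713.35; break-even revenue = 36,713.35 × R$417.32 = R$15,321,214.98.
Current sales = 105,920 × R$417.32 = R$44,202,534.40.
Margin of safety = (R$44,202,534.40 − R$15,321,214.98) ÷ R$44,202,534.40 = 65.3%.

65.3%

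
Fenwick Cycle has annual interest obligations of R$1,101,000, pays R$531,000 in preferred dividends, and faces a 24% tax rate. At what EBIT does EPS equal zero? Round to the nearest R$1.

R$1,799,684

Grossing the preferred dividend up to pre-tax terms: R$531,000 / (1 − 0.24) = R$698,684.21.
Financial break-even EBIT = interest + D_p ÷ (1 − t) = R$1,101,000 + R$698,684.21 = R$1,799,684.21.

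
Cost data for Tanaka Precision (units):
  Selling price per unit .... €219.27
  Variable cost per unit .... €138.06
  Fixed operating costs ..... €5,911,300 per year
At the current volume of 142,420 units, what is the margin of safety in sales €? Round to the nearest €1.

€15,267,705

Each unit contributes €219.27 − €138.06 = €81.21. Break-even units = €5,911,300 ÷ €81.21 = 72,790.30; break-even revenue = 72,790.30 × €219.27 = €15,960,728.37.
Actual sales revenue = 142,420 × €219.27 = €31,228,433.40.
Margin of safety = €31,228,433.40 − €15,960,728.37 = €15,267,705.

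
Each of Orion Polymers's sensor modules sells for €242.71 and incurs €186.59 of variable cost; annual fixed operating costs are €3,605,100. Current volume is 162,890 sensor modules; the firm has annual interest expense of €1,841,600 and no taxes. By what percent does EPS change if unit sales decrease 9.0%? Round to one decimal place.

-22.3%

Total contribution margin = 162,890 × €56.12 = €9,141,386.80.
EBIT = €9,141,386.80 − €3,605,100 = €5,536,286.80.
After interest of €1,841,600.00, pre-tax earnings = €3,694,686.80.
Degree of combined leverage = contribution ÷ (EBIT − I) = €9,141,386.80 ÷ €3,694,686.80 = 2.4742.
%ΔEPS = DCL × %ΔSales = 2.4742 × -9.0% = -22.3%.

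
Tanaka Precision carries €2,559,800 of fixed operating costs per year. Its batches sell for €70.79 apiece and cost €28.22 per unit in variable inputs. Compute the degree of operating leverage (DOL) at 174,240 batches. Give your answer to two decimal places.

1.53

Total contribution margin = 174,240 × €42.57 = €7,417,396.80.
Operating income = contribution − fixed costs = €7,417,396.80 − €2,559,800 = €4,857,596.80.
So DOL = total CM / EBIT = €7,417,396.80 / €4,857,596.80 = 1.5270.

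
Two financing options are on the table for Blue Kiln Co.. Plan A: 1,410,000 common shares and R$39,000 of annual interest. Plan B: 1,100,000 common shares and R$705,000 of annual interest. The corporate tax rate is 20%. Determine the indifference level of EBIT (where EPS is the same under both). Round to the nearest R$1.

At indifference, (EBIT − 39,000)(1 − t)/1,410,000 = (EBIT − 705,000)(1 − t)/1,100,000.
Cancelling (1 − t) and cross-multiplying: 1,100,000·(EBIT − 39,000) = 1,410,000·(EBIT − 705,000).
EBIT × (1,410,000 − 1,100,000) = 705,000 × 1,410,000 − 39,000 × 1,100,000 = 951,150,000,000, so EBIT = 951,150,000,000 ÷ 310,000 = 3,068,225.81.

R$3,068,226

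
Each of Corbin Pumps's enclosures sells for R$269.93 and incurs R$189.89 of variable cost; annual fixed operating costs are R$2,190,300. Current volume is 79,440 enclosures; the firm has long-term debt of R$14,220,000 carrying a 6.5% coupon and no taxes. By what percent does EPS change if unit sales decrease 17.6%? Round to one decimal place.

-34.5%

Contribution at this volume is 79,440 × R$80.04 = R$6,358,377.60.
EBIT = R$6,358,377.60 − R$2,190,300 = R$4,168,077.60.
After interest of R$924,300.00, pre-tax earnings = R$3,243,777.60.
Degree of combined leverage = contribution ÷ (EBIT − I) = R$6,358,377.60 ÷ R$3,243,777.60 = 1.9602.
%ΔEPS = DCL × %ΔSales = 1.9602 × -17.6% = -34.5%.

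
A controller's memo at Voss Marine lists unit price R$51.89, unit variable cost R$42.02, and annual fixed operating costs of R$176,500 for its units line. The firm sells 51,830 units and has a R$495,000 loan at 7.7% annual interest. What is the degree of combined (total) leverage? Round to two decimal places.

1.72

Contribution at this volume is 51,830 × R$9.87 = R$511,562.10.
Subtracting fixed costs: EBIT = R$511,562.10 − R$176,500 = R$335,062.10. Interest = R$38,115.00, so EBIT − I = R$296,947.10.
Degree of total leverage = total CM / (EBIT − interest) = R$511,562.10 / R$296,947.10 = 1.7227.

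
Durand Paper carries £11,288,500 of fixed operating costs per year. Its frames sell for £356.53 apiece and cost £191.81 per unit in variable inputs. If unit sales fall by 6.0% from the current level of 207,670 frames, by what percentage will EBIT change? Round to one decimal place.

Total contribution margin = 207,670 × £164.72 = £34,207,402.40.
EBIT = £34,207,402.40 − £11,288,500 = £22,918,902.40.
So DOL = total CM / EBIT = £34,207,402.40 / £22,918,902.40 = 1.4925.
So EBIT moves 1.4925 × (-6.0%) = -9.0%.

-9.0%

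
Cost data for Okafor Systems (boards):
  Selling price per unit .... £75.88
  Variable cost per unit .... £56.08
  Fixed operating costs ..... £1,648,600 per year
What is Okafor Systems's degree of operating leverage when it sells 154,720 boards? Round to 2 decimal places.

Contribution at this volume is 154,720 × £19.80 = £3,063,456.00.
EBIT = £3,063,456.00 − £1,648,600 = £1,414,856.00.
So DOL = total CM / EBIT = £3,063,456.00 / £1,414,856.00 = 2.1652.

2.17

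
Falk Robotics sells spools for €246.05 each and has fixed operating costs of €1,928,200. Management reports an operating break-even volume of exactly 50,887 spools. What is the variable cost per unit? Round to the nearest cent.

€208.16

Contribution per unit must be FC / Q = €1,928,200 / 50,887 = €37.8918.
Variable cost per unit = €246.05 − €37.8918 = €208.16.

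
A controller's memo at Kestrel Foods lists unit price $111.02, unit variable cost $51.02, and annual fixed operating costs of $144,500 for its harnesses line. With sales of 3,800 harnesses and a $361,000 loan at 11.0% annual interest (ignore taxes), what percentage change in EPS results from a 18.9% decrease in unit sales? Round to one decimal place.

-98.4%

At 3,800 units, contribution = 3,800 × $60.00 = $228,000.00.
Subtracting fixed costs: EBIT = $228,000.00 − $144,500 = $83,500.00.
Interest = $39,710.00, so EBIT − I = $43,790.00.
Degree of combined leverage = contribution ÷ (EBIT − I) = $228,000.00 ÷ $43,790.00 = 5.2067.
%ΔEPS = DCL × %ΔSales = 5.2067 × -18.9% = -98.4%.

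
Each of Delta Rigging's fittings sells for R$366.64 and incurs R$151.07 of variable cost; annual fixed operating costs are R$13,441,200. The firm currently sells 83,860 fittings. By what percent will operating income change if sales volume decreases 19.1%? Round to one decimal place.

-74.5%

At 83,860 units, contribution = 83,860 × R$215.57 = R$18,077,700.20.
Subtracting fixed costs: EBIT = R$18,077,700.20 − R$13,441,200 = R$4,636,500.20.
So DOL = total CM / EBIT = R$18,077,700.20 / R$4,636,500.20 = 3.8990.
So EBIT moves 3.8990 × (-19.1%) = -74.5%.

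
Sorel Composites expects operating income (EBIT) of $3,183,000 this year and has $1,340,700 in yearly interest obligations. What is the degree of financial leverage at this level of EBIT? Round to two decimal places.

1.73

Interest = $1,340,700.00.
Degree of financial leverage = EBIT / (EBIT − interest) = $3,183,000 / $1,842,300.00 = 1.7277.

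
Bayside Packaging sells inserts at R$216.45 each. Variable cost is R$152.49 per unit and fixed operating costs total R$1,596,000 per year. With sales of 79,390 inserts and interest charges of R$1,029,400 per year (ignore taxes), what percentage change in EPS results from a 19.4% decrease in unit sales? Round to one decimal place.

-40.2%

Contribution at this volume is 79,390 × R$63.96 = R$5,077,784.40.
Operating income = contribution − fixed costs = R$5,077,784.40 − R$1,596,000 = R$3,481,784.40.
After interest of R$1,029,400.00, pre-tax earnings = R$2,452,384.40.
Degree of combined leverage = contribution ÷ (EBIT − I) = R$5,077,784.40 ÷ R$2,452,384.40 = 2.0705.
EPS therefore changes by 2.0705 × (-19.4%) = -40.2%.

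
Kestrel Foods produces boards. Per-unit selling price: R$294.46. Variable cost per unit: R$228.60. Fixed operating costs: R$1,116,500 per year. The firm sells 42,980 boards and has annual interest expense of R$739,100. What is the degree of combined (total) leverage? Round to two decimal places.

2.90

Contribution at this volume is 42,980 × R$65.86 = R$2,830,662.80.
Subtracting fixed costs: EBIT = R$2,830,662.80 − R$1,116,500 = R$1,714,162.80. Interest = R$739,100.00.
DOL = R$2,830,662.80 ÷ R$1,714,162.80 = 1.6513; DFL = R$1,714,162.80 ÷ R$975,062.80 = 1.7580.
DCL = DOL × DFL = 1.6513 × 1.7580 = 2.9030.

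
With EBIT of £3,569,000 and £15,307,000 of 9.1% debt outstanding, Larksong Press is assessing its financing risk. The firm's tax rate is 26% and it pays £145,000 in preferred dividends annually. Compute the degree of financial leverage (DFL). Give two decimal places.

1.80

Interest = £1,392,937.00.
Pre-tax preferred-dividend burden = £145,000 ÷ (1 − 0.26) = £195,945.95.
DFL = EBIT ÷ [EBIT − I − D_p/(1−t)] = £3,569,000 ÷ [£3,569,000 − £1,392,937.00 − £195,945.95] = £3,569,000 ÷ £1,980,117.05 = 1.8024.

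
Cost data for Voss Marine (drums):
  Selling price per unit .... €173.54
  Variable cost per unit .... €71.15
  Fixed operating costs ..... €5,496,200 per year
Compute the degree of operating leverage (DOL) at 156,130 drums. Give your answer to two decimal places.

At 156,130 units, contribution = 156,130 × €102.39 = €15,986,150.70.
EBIT = €15,986,150.70 − €5,496,200 = €10,489,950.70.
Degree of operating leverage = €15,986,150.70 / €10,489,950.70 = 1.5239.

1.52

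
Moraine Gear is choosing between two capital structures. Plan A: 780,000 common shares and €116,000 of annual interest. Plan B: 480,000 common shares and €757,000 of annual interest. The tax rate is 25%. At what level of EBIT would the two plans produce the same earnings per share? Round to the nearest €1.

Set EPS_A = EPS_B: (EBIT − €116,000)(1 − 0.25) ÷ 780,000 = (EBIT − €757,000)(1 − 0.25) ÷ 480,000.
The (1 − t) factor cancels: (EBIT − 116,000) × 480,000 = (EBIT − 757,000) × 780,000.
Solving, EBIT = (757,000·780,000 − 116,000·480,000) / (780,000 − 480,000) = 534,780,000,000 / 300,000 = 1,782,600.00.

€1,782,600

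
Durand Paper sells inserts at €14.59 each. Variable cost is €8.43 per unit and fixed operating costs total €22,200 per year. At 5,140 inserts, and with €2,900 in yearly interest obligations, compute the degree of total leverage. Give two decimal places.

Contribution at this volume is 5,140 × €6.16 = €31,662.40.
EBIT = €31,662.40 − €22,200 = €9,462.40. Interest = €2,900.00.
DOL = €31,662.40 ÷ €9,462.40 = 3.3461; DFL = €9,462.40 ÷ €6,562.40 = 1.4419.
DCL = DOL × DFL = 3.3461 × 1.4419 = 4.8247.

4.82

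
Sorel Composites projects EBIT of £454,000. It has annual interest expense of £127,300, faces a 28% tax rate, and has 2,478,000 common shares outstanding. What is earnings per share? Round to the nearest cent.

Interest = £127,300.00, so EBT = £454,000 − £127,300.00 = £326,700.00.
Net income = £326,700.00 × (1 − 0.28) = £235,224.00.
EPS = £235,224.00 ÷ 2,478,000 = £0.09.

£0.09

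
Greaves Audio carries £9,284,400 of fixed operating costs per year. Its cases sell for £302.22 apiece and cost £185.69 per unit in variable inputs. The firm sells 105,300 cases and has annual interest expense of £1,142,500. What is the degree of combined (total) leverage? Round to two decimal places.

Total contribution margin = 105,300 × £116.53 = £12,270,609.00.
Operating income = contribution − fixed costs = £12,270,609.00 − £9,284,400 = £2,986,209.00. Interest = £1,142,500.00, so EBIT − I = £1,843,709.00.
DCL = contribution ÷ (EBIT − I) = £12,270,609.00 ÷ £1,843,709.00 = 6.6554.

6.66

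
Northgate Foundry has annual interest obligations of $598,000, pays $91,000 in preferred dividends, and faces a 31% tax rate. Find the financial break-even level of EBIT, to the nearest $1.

Grossing the preferred dividend up to pre-tax terms: $91,000 / (1 − 0.31) = $131,884.06.
EPS = 0 when EBIT covers interest plus the pre-tax preferred burden: $598,000 + $131,884.06 = $729,884.06.

$729,884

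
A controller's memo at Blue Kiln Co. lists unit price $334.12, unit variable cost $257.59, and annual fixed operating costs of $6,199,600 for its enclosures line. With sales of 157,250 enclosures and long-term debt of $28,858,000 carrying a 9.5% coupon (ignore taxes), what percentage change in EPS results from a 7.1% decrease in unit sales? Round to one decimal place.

-27.6%

At 157,250 units, contribution = 157,250 × $76.53 = $12,034,342.50.
Operating income = contribution − fixed costs = $12,034,342.50 − $6,199,600 = $5,834,742.50.
After interest of $2,741,510.00, pre-tax earnings = $3,093,232.50.
DCL = total CM / (EBIT − I) = $12,034,342.50 / $3,093,232.50 = 3.8905.
%ΔEPS = DCL × %ΔSales = 3.8905 × -7.1% = -27.6%.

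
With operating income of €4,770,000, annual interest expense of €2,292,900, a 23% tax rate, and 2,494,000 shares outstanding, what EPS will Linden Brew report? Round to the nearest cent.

€0.76

Pre-tax income = €4,770,000 − €2,292,900.00 = €2,477,100.00.
Net income = €2,477,100.00 × (1 − 0.23) = €1,907,367.00.
Per share: €1,907,367.00 / 2,494,000 shares = €0.76.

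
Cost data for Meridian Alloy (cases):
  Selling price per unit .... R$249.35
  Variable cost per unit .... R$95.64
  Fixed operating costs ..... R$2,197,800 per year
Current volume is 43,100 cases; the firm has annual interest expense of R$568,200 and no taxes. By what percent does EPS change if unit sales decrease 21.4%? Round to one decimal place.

-36.7%

At 43,100 units, contribution = 43,100 × R$153.71 = R$6,624,901.00.
Subtracting fixed costs: EBIT = R$6,624,901.00 − R$2,197,800 = R$4,427,101.00.
After interest of R$568,200.00, pre-tax earnings = R$3,858,901.00.
DCL = total CM / (EBIT − I) = R$6,624,901.00 / R$3,858,901.00 = 1.7168.
%ΔEPS = DCL × %ΔSales = 1.7168 × -21.4% = -36.7%.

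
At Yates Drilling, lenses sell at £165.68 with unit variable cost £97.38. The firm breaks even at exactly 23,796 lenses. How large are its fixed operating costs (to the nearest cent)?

Unit CM = price − variable cost = £165.68 − £97.38 = £68.30.
Since BE = FC / CM, FC = 23,796 × £68.30 = £1,625,266.80.

£1,625,266.80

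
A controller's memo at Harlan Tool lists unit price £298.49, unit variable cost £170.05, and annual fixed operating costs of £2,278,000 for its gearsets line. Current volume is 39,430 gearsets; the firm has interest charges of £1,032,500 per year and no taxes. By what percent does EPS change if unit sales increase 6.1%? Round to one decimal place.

At 39,430 units, contribution = 39,430 × £128.44 = £5,064,389.20.
Subtracting fixed costs: EBIT = £5,064,389.20 − £2,278,000 = £2,786,389.20.
After interest of £1,032,500.00, pre-tax earnings = £1,753,889.20.
DCL = total CM / (EBIT − I) = £5,064,389.20 / £1,753,889.20 = 2.8875.
EPS therefore changes by 2.8875 × (+6.1%) = +17.6%.

+17.6%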